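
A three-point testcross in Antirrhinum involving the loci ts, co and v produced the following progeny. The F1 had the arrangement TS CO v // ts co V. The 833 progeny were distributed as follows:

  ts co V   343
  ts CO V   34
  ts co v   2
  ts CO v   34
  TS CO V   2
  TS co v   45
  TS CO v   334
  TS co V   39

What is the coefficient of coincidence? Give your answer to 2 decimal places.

The two rarest classes, TS CO V and ts co v, are the double crossovers. Comparing them with the parentals, only the v allele has switched, so v is the middle locus and the order is ts – v – co.
ts–v: (73 + 4)/833 = 0.0924; v–co: (79 + 4)/833 = 0.0996.
Expected DCO frequency = 0.0924 × 0.0996 ≈ 0.00920; observed = 4/833 ≈ 0.00480.
Coefficient of coincidence = 0.00480/0.00920 ≈ 0.52.

0.52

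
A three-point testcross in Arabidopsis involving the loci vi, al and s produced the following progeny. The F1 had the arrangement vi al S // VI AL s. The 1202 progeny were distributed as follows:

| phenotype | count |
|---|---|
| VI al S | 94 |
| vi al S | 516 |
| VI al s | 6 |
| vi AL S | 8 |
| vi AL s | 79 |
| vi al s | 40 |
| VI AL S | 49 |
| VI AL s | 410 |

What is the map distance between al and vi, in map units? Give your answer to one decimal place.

The two rarest classes, vi AL S and VI al s, are the double crossovers. Comparing them with the parentals, only the al allele has switched, so al is the middle locus and the order is vi – al – s.
Crossovers in the vi–al interval produce the single-crossover classes VI al S and vi AL s (94 + 79 = 173) plus the double crossovers (14).
RF(vi–al) = (173 + 14) / 1202 = 187/1202 = 0.1556 → 15.6 map units.

15.6 map units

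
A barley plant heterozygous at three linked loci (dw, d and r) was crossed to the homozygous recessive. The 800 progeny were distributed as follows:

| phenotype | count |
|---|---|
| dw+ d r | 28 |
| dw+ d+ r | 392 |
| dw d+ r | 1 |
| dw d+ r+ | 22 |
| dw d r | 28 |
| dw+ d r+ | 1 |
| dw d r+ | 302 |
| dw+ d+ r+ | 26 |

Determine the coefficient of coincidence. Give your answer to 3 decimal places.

0.549

The two most frequent reciprocal classes, dw d r+ and dw+ d+ r, are the parental types, so the F1 was dw d r+ / dw+ d+ r.
The two rarest classes, dw+ d r+ and dw d+ r, are the double crossovers. Comparing them with the parentals, only the dw allele has switched, so dw is the middle locus and the order is d – dw – r.
d–dw: (50 + 2)/800 = 0.0650; dw–r: (54 + 2)/800 = 0.0700.
Expected DCO frequency = 0.0650 × 0.0700 ≈ 0.00455; observed = 2/800 ≈ 0.00250.
Coefficient of coincidence = 0.00250/0.00455 ≈ 0.549.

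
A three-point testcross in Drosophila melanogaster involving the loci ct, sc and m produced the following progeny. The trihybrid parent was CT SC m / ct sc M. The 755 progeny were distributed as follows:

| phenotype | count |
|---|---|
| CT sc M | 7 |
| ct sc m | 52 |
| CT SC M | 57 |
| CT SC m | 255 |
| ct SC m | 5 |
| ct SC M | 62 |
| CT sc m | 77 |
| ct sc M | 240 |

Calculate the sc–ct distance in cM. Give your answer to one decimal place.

The two rarest classes, ct SC m and CT sc M, are the double crossovers. Comparing them with the parentals, only the ct allele has switched, so ct is the middle locus and the order is m – ct – sc.
Crossovers in the ct–sc interval produce the single-crossover classes CT sc m and ct SC M (77 + 62 = 139) plus the double crossovers (12).
RF(ct–sc) = (139 + 12) / 755 = 151/755 = 0.2000 → 20.0 cM.

20.0 cM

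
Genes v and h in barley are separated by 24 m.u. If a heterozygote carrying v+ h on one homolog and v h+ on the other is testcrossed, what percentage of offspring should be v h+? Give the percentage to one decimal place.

38.0%

A map distance of 24 m.u. corresponds to a recombination frequency of 0.240.
The F1 is v+ h / v h+, so v h+ is a parental gamete class with expected frequency (1 − r)/2 = 0.760/2 = 0.3800.
That is 0.3800 = 38.0% of the progeny.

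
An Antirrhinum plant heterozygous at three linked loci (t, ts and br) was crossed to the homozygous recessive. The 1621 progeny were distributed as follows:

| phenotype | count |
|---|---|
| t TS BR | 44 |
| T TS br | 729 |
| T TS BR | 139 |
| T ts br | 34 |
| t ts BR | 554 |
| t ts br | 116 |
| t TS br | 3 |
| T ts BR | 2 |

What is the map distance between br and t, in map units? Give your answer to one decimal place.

16.0 map units

The two most frequent reciprocal classes, t ts BR and T TS br, are the parental types, so the F1 was t ts BR / T TS br.
The two rarest classes, T ts BR and t TS br, are the double crossovers. Comparing them with the parentals, only the t allele has switched, so t is the middle locus and the order is ts – t – br.
Crossovers in the t–br interval produce the single-crossover classes t ts br and T TS BR (116 + 139 = 255) plus the double crossovers (5).
RF(t–br) = (255 + 5) / 1621 = 260/1621 = 0.1604 → 16.0 map units.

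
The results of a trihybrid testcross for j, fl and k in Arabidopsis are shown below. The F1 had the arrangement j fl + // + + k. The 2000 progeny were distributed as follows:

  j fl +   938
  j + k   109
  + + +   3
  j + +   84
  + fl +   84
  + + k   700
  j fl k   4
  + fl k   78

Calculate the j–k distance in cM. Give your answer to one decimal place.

10.0 cM

The two rarest classes, j fl k and + + +, are the double crossovers. Comparing them with the parentals, only the k allele has switched, so k is the middle locus and the order is fl – k – j.
Crossovers in the k–j interval produce the single-crossover classes + fl + and j + k (84 + 109 = 193) plus the double crossovers (7).
RF(k–j) = (193 + 7) / 2000 = 200/2000 = 0.1000 → 10.0 cM.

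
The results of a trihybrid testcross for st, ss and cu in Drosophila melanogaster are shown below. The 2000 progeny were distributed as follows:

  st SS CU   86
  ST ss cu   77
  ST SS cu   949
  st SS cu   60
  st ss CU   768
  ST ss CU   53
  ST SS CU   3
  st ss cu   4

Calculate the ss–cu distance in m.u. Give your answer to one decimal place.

The two most frequent reciprocal classes, st ss CU and ST SS cu, are the parental types, so the F1 was st ss CU / ST SS cu.
The two rarest classes, st ss cu and ST SS CU, are the double crossovers. Comparing them with the parentals, only the cu allele has switched, so cu is the middle locus and the order is st – cu – ss.
Crossovers in the cu–ss interval produce the single-crossover classes st SS CU and ST ss cu (86 + 77 = 163) plus the double crossovers (7).
RF(cu–ss) = (163 + 7) / 2000 = 170/2000 = 0.0850 → 8.5 m.u.

8.5 m.u.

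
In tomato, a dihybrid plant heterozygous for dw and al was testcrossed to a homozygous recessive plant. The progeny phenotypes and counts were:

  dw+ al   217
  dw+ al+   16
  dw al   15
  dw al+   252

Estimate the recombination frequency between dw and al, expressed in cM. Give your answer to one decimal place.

The two most frequent classes, dw+ al (217) and dw al+ (252), are the parental types, so the F1 was dw+ al / dw al+.
The recombinant classes are dw+ al+ and dw al: 16 + 15 = 31.
Recombination frequency = 31/500 = 0.0620 ≈ 6.2%, i.e. 6.2 cM.

6.2 cM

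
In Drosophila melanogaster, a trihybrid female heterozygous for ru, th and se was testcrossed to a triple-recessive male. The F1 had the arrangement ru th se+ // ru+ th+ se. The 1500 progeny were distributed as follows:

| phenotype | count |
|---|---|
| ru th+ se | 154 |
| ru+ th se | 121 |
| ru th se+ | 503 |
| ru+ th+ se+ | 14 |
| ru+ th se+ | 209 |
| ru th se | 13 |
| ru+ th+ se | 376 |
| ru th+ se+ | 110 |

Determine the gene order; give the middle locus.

se

The two rarest classes, ru th se and ru+ th+ se+, are the double crossovers. Comparing them with the parentals, only the se allele has switched, so se is the middle locus and the order is ru – se – th.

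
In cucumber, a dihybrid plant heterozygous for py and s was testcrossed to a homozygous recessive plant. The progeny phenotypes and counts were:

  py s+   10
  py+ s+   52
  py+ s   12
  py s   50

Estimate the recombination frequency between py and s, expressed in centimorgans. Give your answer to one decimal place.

17.7 centimorgans

The two most frequent classes, py+ s+ (52) and py s (50), are the parental types, so the F1 was py+ s+ / py s.
The recombinant classes are py+ s and py s+: 12 + 10 = 22.
Recombination frequency = 22/124 = 0.1774 ≈ 17.7%, i.e. 17.7 centimorgans.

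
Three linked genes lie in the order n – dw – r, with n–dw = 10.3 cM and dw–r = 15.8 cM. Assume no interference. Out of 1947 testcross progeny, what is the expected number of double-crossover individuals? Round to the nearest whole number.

Map distances give recombination frequencies of 0.103 and 0.158 for the two intervals.
With no interference, expected double-crossover frequency = 0.103 × 0.158 = 0.01627.
Expected number = 0.01627 × 1947 = 31.69 ≈ 32.

32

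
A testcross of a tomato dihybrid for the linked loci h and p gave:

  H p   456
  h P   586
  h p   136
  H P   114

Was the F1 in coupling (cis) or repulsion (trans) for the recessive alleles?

The two most frequent classes are H p (456) and h P (586); these are the parental (non-recombinant) types.
So the F1 carried H p on one chromosome and h P on the other — the recessive alleles are on opposite chromosomes (trans / repulsion).

trans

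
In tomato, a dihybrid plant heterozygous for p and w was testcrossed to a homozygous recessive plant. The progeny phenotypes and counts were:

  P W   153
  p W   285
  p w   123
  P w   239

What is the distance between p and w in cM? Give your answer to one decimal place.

The two most frequent classes, P w (239) and p W (285), are the parental types, so the F1 was P w / p W.
The recombinant classes are P W and p w: 153 + 123 = 276.
Recombination frequency = 276/800 = 0.3450 ≈ 34.5%, i.e. 34.5 cM.

34.5 cM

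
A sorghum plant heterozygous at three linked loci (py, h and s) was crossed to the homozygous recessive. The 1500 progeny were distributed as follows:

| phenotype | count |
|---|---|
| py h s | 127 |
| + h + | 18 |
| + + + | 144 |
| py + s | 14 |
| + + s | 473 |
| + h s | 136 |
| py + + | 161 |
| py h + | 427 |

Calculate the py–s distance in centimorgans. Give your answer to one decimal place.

20.2 centimorgans

The two most frequent reciprocal classes, + + s and py h +, are the parental types, so the F1 was + + s / py h +.
The two rarest classes, py + s and + h +, are the double crossovers. Comparing them with the parentals, only the py allele has switched, so py is the middle locus and the order is s – py – h.
Crossovers in the s–py interval produce the single-crossover classes + + + and py h s (144 + 127 = 271) plus the double crossovers (32).
RF(s–py) = (271 + 32) / 1500 = 303/1500 = 0.2020 → 20.2 centimorgans.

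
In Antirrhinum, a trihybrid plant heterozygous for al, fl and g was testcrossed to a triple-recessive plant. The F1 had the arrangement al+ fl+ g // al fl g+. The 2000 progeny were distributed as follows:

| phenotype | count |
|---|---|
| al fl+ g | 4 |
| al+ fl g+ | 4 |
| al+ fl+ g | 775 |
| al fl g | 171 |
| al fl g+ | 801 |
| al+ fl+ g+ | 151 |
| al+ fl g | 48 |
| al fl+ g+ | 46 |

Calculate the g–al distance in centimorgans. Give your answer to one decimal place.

The two rarest classes, al fl+ g and al+ fl g+, are the double crossovers. Comparing them with the parentals, only the al allele has switched, so al is the middle locus and the order is g – al – fl.
Crossovers in the g–al interval produce the single-crossover classes al+ fl+ g+ and al fl g (151 + 171 = 322) plus the double crossovers (8).
RF(g–al) = (322 + 8) / 2000 = 330/2000 = 0.1650 → 16.5 centimorgans.

16.5 centimorgans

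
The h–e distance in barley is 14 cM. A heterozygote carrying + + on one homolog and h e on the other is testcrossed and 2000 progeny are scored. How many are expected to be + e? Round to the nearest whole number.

140

A map distance of 14 cM corresponds to a recombination frequency of 0.140.
The F1 is + + / h e, so + e is a recombinant gamete class with expected frequency r/2 = 0.140/2 = 0.0700.
Expected number = 0.0700 × 2000 = 140.00 ≈ 140.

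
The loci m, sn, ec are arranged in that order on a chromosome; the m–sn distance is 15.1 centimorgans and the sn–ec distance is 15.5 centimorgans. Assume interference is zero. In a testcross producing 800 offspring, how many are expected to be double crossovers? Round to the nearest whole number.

Map distances give recombination frequencies of 0.151 and 0.155 for the two intervals.
With no interference, expected double-crossover frequency = 0.151 × 0.155 = 0.02340.
Expected number = 0.02340 × 800 = 18.72 ≈ 19.

19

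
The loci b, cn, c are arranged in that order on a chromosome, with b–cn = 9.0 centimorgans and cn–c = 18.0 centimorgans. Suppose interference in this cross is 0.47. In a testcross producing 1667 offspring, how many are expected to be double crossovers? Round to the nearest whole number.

Map distances give recombination frequencies of 0.090 and 0.180 for the two intervals.
With interference 0.47 (so coincidence = 0.53), expected double-crossover frequency = 0.090 × 0.180 × 0.53 = 0.00859.
Expected number = 0.00859 × 1667 = 14.31 ≈ 14.

14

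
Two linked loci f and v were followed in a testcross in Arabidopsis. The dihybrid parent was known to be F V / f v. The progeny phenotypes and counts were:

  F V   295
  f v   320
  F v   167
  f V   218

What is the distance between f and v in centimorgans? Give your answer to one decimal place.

The recombinant classes are F v and f V: 167 + 218 = 385.
Recombination frequency = 385/1000 = 0.3850 ≈ 38.5%, i.e. 38.5 centimorgans.

38.5 centimorgans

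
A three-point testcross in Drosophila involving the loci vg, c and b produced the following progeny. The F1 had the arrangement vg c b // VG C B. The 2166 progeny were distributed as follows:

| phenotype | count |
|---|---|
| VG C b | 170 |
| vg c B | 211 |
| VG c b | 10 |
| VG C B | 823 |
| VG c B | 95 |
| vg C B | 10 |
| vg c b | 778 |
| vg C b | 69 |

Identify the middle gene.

vg

The two rarest classes, VG c b and vg C B, are the double crossovers. Comparing them with the parentals, only the vg allele has switched, so vg is the middle locus and the order is b – vg – c.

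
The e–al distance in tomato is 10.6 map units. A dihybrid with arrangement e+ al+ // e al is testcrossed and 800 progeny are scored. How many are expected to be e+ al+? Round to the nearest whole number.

A map distance of 10.6 map units corresponds to a recombination frequency of 0.106.
The F1 is e+ al+ / e al, so e+ al+ is a parental gamete class with expected frequency (1 − r)/2 = 0.894/2 = 0.4470.
Expected number = 0.4470 × 800 = 357.60 ≈ 358.

358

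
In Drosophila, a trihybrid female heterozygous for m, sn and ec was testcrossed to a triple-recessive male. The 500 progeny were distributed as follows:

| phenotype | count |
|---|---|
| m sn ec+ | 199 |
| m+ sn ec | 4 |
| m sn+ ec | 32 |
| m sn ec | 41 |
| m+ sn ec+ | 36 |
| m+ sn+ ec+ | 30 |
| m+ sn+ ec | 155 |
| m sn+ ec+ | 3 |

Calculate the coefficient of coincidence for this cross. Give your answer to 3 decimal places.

The two most frequent reciprocal classes, m sn ec+ and m+ sn+ ec, are the parental types, so the F1 was m sn ec+ / m+ sn+ ec.
The two rarest classes, m sn+ ec+ and m+ sn ec, are the double crossovers. Comparing them with the parentals, only the sn allele has switched, so sn is the middle locus and the order is ec – sn – m.
ec–sn: (71 + 7)/500 = 0.1560; sn–m: (68 + 7)/500 = 0.1500.
Expected DCO frequency = 0.1560 × 0.1500 ≈ 0.02340; observed = 7/500 ≈ 0.01400.
Coefficient of coincidence = 0.01400/0.02340 ≈ 0.598.

0.598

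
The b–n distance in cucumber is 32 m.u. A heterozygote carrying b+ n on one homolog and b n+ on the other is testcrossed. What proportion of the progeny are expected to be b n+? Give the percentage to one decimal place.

A map distance of 32 m.u. corresponds to a recombination frequency of 0.320.
The F1 is b+ n / b n+, so b n+ is a parental gamete class with expected frequency (1 − r)/2 = 0.680/2 = 0.3400.
That is 0.3400 = 34.0% of the progeny.

34.0%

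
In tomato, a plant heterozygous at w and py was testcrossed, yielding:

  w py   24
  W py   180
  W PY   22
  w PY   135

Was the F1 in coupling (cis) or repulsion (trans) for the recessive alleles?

trans

The two most frequent classes are W py (180) and w PY (135); these are the parental (non-recombinant) types.
So the F1 carried W py on one chromosome and w PY on the other — the recessive alleles are on opposite chromosomes (trans / repulsion).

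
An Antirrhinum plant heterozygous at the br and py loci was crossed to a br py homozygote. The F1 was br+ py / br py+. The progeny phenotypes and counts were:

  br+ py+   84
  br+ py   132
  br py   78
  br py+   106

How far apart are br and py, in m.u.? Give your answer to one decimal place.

The recombinant classes are br+ py+ and br py: 84 + 78 = 162.
Recombination frequency = 162/400 = 0.4050 ≈ 40.5%, i.e. 40.5 m.u.

40.5 m.u.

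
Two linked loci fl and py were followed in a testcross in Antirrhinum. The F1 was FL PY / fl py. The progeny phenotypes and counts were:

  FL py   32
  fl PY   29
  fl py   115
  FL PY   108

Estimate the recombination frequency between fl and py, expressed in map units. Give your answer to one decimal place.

21.5 map units

The recombinant classes are FL py and fl PY: 32 + 29 = 61.
Recombination frequency = 61/284 = 0.2148 ≈ 21.5%, i.e. 21.5 map units.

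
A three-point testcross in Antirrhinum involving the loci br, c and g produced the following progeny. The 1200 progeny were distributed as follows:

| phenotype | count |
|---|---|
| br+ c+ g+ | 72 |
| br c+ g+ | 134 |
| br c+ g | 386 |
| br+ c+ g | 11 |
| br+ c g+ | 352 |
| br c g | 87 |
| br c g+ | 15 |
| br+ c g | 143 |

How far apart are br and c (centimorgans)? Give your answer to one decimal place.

15.4 centimorgans

The two most frequent reciprocal classes, br c+ g and br+ c g+, are the parental types, so the F1 was br c+ g / br+ c g+.
The two rarest classes, br+ c+ g and br c g+, are the double crossovers. Comparing them with the parentals, only the br allele has switched, so br is the middle locus and the order is c – br – g.
Crossovers in the c–br interval produce the single-crossover classes br c g and br+ c+ g+ (87 + 72 = 159) plus the double crossovers (26).
RF(c–br) = (159 + 26) / 1200 = 185/1200 = 0.1542 → 15.4 centimorgans.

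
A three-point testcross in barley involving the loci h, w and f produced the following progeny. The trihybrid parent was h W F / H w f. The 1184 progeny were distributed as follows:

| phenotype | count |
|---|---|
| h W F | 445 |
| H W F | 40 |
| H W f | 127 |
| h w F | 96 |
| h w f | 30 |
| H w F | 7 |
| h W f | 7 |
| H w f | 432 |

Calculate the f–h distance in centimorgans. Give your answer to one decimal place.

The two rarest classes, h W f and H w F, are the double crossovers. Comparing them with the parentals, only the f allele has switched, so f is the middle locus and the order is h – f – w.
Crossovers in the h–f interval produce the single-crossover classes H W F and h w f (40 + 30 = 70) plus the double crossovers (14).
RF(h–f) = (70 + 14) / 1184 = 84/1184 = 0.0709 → 7.1 centimorgans.

7.1 centimorgans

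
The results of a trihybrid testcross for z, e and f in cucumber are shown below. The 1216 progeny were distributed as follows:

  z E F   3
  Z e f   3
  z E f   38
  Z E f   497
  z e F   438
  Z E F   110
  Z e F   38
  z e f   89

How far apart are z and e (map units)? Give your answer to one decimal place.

The two most frequent reciprocal classes, Z E f and z e F, are the parental types, so the F1 was Z E f / z e F.
The two rarest classes, Z e f and z E F, are the double crossovers. Comparing them with the parentals, only the e allele has switched, so e is the middle locus and the order is f – e – z.
Crossovers in the e–z interval produce the single-crossover classes z E f and Z e F (38 + 38 = 76) plus the double crossovers (6).
RF(e–z) = (76 + 6) / 1216 = 82/1216 = 0.0674 → 6.7 map units.

6.7 map units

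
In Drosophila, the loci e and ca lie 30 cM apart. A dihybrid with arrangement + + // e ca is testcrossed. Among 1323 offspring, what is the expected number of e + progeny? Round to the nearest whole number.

198

A map distance of 30 cM corresponds to a recombination frequency of 0.300.
The F1 is + + / e ca, so e + is a recombinant gamete class with expected frequency r/2 = 0.300/2 = 0.1500.
Expected number = 0.1500 × 1323 = 198.45 ≈ 198.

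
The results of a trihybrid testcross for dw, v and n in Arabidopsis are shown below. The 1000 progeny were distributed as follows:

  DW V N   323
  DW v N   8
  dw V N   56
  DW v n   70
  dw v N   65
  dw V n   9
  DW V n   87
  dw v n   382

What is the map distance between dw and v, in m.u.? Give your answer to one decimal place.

14.3 m.u.

The two most frequent reciprocal classes, DW V N and dw v n, are the parental types, so the F1 was DW V N / dw v n.
The two rarest classes, DW v N and dw V n, are the double crossovers. Comparing them with the parentals, only the v allele has switched, so v is the middle locus and the order is n – v – dw.
Crossovers in the v–dw interval produce the single-crossover classes dw V N and DW v n (56 + 70 = 126) plus the double crossovers (17).
RF(v–dw) = (126 + 17) / 1000 = 143/1000 = 0.1430 → 14.3 m.u.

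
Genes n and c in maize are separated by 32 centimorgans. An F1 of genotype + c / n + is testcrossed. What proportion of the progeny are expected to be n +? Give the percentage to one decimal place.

34.0%

A map distance of 32 centimorgans corresponds to a recombination frequency of 0.320.
The F1 is + c / n +, so n + is a parental gamete class with expected frequency (1 − r)/2 = 0.680/2 = 0.3400.
That is 0.3400 = 34.0% of the progeny.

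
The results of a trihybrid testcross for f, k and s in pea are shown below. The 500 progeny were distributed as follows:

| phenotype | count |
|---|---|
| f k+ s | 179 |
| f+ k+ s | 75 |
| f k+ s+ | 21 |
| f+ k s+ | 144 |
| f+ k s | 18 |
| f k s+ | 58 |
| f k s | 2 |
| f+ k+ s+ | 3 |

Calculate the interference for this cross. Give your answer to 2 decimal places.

0.59

The two most frequent reciprocal classes, f+ k s+ and f k+ s, are the parental types, so the F1 was f+ k s+ / f k+ s.
The two rarest classes, f+ k+ s+ and f k s, are the double crossovers. Comparing them with the parentals, only the k allele has switched, so k is the middle locus and the order is f – k – s.
f–k: (133 + 5)/500 = 0.2760; k–s: (39 + 5)/500 = 0.0880.
Expected DCO frequency = 0.2760 × 0.0880 ≈ 0.02429; observed = 5/500 ≈ 0.01000.
Coefficient of coincidence = 0.01000/0.02429 ≈ 0.41; interference = 1 − 0.41 = 0.59.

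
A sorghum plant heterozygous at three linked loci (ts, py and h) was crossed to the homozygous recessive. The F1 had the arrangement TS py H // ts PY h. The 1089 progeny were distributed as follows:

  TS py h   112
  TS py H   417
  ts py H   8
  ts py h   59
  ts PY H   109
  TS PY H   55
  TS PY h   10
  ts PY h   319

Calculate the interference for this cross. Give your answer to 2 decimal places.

The two rarest classes, ts py H and TS PY h, are the double crossovers. Comparing them with the parentals, only the ts allele has switched, so ts is the middle locus and the order is py – ts – h.
py–ts: (114 + 18)/1089 = 0.1212; ts–h: (221 + 18)/1089 = 0.2195.
Expected DCO frequency = 0.1212 × 0.2195 ≈ 0.02660; observed = 18/1089 ≈ 0.01653.
Coefficient of coincidence = 0.01653/0.02660 ≈ 0.62; interference = 1 − 0.62 = 0.38.

0.38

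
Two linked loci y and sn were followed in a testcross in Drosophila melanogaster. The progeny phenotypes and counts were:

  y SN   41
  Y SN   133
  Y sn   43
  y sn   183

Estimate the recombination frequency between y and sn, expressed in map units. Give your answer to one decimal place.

The two most frequent classes, Y SN (133) and y sn (183), are the parental types, so the F1 was Y SN / y sn.
The recombinant classes are Y sn and y SN: 43 + 41 = 84.
Recombination frequency = 84/400 = 0.2100 ≈ 21.0%, i.e. 21.0 map units.

21.0 map units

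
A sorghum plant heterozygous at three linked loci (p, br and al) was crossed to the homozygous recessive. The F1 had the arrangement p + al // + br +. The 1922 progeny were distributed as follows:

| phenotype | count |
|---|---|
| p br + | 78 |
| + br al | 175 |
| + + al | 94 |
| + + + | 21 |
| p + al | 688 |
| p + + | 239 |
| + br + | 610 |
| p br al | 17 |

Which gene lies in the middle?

The two rarest classes, p br al and + + +, are the double crossovers. Comparing them with the parentals, only the br allele has switched, so br is the middle locus and the order is p – br – al.

br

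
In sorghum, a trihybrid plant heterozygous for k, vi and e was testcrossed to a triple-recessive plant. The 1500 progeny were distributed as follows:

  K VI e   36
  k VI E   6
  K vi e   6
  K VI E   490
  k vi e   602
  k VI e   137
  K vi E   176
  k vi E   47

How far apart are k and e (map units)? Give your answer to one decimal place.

The two most frequent reciprocal classes, K VI E and k vi e, are the parental types, so the F1 was K VI E / k vi e.
The two rarest classes, k VI E and K vi e, are the double crossovers. Comparing them with the parentals, only the k allele has switched, so k is the middle locus and the order is vi – k – e.
Crossovers in the k–e interval produce the single-crossover classes K VI e and k vi E (36 + 47 = 83) plus the double crossovers (12).
RF(k–e) = (83 + 12) / 1500 = 95/1500 = 0.0633 → 6.3 map units.

6.3 map units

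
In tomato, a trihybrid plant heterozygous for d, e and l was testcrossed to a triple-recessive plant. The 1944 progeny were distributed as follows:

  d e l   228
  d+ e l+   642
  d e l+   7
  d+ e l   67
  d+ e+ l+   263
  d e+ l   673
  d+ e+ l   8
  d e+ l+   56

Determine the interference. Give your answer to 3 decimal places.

0.582

The two most frequent reciprocal classes, d+ e l+ and d e+ l, are the parental types, so the F1 was d+ e l+ / d e+ l.
The two rarest classes, d e l+ and d+ e+ l, are the double crossovers. Comparing them with the parentals, only the d allele has switched, so d is the middle locus and the order is e – d – l.
e–d: (491 + 15)/1944 = 0.2603; d–l: (123 + 15)/1944 = 0.0710.
Expected DCO frequency = 0.2603 × 0.0710 ≈ 0.01848; observed = 15/1944 ≈ 0.00772.
Coefficient of coincidence = 0.00772/0.01848 ≈ 0.418; interference = 1 − 0.418 = 0.582.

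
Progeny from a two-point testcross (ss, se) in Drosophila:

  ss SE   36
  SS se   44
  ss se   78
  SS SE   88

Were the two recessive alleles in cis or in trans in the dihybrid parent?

cis

The two most frequent classes are SS SE (88) and ss se (78); these are the parental (non-recombinant) types.
So the F1 carried SS SE on one chromosome and ss se on the other — the recessive alleles are on the same chromosome (cis / coupling).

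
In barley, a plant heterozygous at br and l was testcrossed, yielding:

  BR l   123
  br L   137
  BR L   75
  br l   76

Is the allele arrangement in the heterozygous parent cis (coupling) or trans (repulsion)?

The two most frequent classes are BR l (123) and br L (137); these are the parental (non-recombinant) types.
So the F1 carried BR l on one chromosome and br L on the other — the recessive alleles are on opposite chromosomes (trans / repulsion).

trans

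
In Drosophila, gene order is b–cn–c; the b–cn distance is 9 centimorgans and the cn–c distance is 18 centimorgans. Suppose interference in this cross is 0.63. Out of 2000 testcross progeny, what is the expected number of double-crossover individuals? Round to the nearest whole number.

Map distances give recombination frequencies of 0.090 and 0.180 for the two intervals.
With interference 0.63 (so coincidence = 0.37), expected double-crossover frequency = 0.090 × 0.180 × 0.37 = 0.00599.
Expected number = 0.00599 × 2000 = 11.99 ≈ 12.

12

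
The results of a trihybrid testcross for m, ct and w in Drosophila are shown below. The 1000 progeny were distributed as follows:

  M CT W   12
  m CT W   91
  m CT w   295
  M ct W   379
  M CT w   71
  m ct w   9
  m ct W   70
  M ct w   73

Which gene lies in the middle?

ct

The two most frequent reciprocal classes, m CT w and M ct W, are the parental types, so the F1 was m CT w / M ct W.
The two rarest classes, m ct w and M CT W, are the double crossovers. Comparing them with the parentals, only the ct allele has switched, so ct is the middle locus and the order is m – ct – w.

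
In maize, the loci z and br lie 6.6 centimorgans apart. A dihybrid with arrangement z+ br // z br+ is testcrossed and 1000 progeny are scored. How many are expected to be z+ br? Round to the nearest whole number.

467

A map distance of 6.6 centimorgans corresponds to a recombination frequency of 0.066.
The F1 is z+ br / z br+, so z+ br is a parental gamete class with expected frequency (1 − r)/2 = 0.934/2 = 0.4670.
Expected number = 0.4670 × 1000 = 467.00 ≈ 467.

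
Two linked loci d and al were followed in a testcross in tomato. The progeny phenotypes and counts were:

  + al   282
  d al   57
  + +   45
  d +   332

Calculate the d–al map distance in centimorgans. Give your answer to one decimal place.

The two most frequent classes, + al (282) and d + (332), are the parental types, so the F1 was + al / d +.
The recombinant classes are + + and d al: 45 + 57 = 102.
Recombination frequency = 102/716 = 0.1425 ≈ 14.2%, i.e. 14.2 centimorgans.

14.2 centimorgans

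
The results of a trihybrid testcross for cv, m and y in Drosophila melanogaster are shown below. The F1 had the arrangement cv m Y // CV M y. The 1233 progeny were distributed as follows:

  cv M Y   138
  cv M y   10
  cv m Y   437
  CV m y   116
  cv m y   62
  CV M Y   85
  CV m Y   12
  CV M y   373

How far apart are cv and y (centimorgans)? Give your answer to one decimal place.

13.7 centimorgans

The two rarest classes, CV m Y and cv M y, are the double crossovers. Comparing them with the parentals, only the cv allele has switched, so cv is the middle locus and the order is y – cv – m.
Crossovers in the y–cv interval produce the single-crossover classes cv m y and CV M Y (62 + 85 = 147) plus the double crossovers (22).
RF(y–cv) = (147 + 22) / 1233 = 169/1233 = 0.1371 → 13.7 centimorgans.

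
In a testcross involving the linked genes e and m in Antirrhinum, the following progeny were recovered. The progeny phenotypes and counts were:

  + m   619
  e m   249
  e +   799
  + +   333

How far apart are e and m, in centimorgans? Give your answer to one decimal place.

The two most frequent classes, + m (619) and e + (799), are the parental types, so the F1 was + m / e +.
The recombinant classes are + + and e m: 333 + 249 = 582.
Recombination frequency = 582/2000 = 0.2910 ≈ 29.1%, i.e. 29.1 centimorgans.

29.1 centimorgans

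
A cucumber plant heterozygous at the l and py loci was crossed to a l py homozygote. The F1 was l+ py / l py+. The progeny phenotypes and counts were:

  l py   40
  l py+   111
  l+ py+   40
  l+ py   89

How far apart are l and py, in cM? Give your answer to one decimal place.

The recombinant classes are l+ py+ and l py: 40 + 40 = 80.
Recombination frequency = 80/280 = 0.2857 ≈ 28.6%, i.e. 28.6 cM.

28.6 cM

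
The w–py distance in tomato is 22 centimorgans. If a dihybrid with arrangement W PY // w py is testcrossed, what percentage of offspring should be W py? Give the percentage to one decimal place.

11.0%

A map distance of 22 centimorgans corresponds to a recombination frequency of 0.220.
The F1 is W PY / w py, so W py is a recombinant gamete class with expected frequency r/2 = 0.220/2 = 0.1100.
That is 0.1100 = 11.0% of the progeny.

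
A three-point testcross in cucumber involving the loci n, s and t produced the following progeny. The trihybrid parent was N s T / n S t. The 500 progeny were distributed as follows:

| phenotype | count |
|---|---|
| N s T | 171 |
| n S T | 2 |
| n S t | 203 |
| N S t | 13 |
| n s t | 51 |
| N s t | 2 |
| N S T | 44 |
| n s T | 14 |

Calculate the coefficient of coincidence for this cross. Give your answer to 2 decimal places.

0.65

The two rarest classes, N s t and n S T, are the double crossovers. Comparing them with the parentals, only the t allele has switched, so t is the middle locus and the order is n – t – s.
n–t: (27 + 4)/500 = 0.0620; t–s: (95 + 4)/500 = 0.1980.
Expected DCO frequency = 0.0620 × 0.1980 ≈ 0.01228; observed = 4/500 ≈ 0.00800.
Coefficient of coincidence = 0.00800/0.01228 ≈ 0.65.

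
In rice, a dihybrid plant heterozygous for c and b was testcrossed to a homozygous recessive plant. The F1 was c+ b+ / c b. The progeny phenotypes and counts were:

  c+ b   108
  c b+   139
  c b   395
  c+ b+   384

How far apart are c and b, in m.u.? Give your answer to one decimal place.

24.1 m.u.

The recombinant classes are c+ b and c b+: 108 + 139 = 247.
Recombination frequency = 247/1026 = 0.2407 ≈ 24.1%, i.e. 24.1 m.u.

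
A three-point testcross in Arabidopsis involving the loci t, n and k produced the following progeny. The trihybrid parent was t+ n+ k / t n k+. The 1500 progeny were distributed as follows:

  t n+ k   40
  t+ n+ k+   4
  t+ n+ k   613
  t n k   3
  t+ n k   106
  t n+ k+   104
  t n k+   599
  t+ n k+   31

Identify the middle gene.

k

The two rarest classes, t+ n+ k+ and t n k, are the double crossovers. Comparing them with the parentals, only the k allele has switched, so k is the middle locus and the order is n – k – t.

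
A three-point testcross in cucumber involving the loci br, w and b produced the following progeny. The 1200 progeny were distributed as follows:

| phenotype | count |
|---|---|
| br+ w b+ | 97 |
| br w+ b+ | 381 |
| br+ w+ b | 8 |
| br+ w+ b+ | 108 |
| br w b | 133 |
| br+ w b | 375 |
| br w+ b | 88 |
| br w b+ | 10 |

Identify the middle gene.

The two most frequent reciprocal classes, br w+ b+ and br+ w b, are the parental types, so the F1 was br w+ b+ / br+ w b.
The two rarest classes, br w b+ and br+ w+ b, are the double crossovers. Comparing them with the parentals, only the w allele has switched, so w is the middle locus and the order is b – w – br.

w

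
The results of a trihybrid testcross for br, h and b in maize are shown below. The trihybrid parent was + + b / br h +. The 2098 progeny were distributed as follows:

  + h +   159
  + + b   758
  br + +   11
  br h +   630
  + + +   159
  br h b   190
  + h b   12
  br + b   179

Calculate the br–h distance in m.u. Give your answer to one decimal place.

17.2 m.u.

The two rarest classes, + h b and br + +, are the double crossovers. Comparing them with the parentals, only the h allele has switched, so h is the middle locus and the order is br – h – b.
Crossovers in the br–h interval produce the single-crossover classes br + b and + h + (179 + 159 = 338) plus the double crossovers (23).
RF(br–h) = (338 + 23) / 2098 = 361/2098 = 0.1721 → 17.2 m.u.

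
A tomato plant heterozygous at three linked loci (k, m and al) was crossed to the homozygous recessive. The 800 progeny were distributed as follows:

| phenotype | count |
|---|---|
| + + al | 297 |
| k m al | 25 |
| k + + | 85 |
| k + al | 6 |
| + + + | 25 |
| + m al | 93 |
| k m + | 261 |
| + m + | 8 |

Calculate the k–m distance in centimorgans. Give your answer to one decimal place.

The two most frequent reciprocal classes, k m + and + + al, are the parental types, so the F1 was k m + / + + al.
The two rarest classes, + m + and k + al, are the double crossovers. Comparing them with the parentals, only the k allele has switched, so k is the middle locus and the order is al – k – m.
Crossovers in the k–m interval produce the single-crossover classes k + + and + m al (85 + 93 = 178) plus the double crossovers (14).
RF(k–m) = (178 + 14) / 800 = 192/800 = 0.2400 → 24.0 centimorgans.

24.0 centimorgans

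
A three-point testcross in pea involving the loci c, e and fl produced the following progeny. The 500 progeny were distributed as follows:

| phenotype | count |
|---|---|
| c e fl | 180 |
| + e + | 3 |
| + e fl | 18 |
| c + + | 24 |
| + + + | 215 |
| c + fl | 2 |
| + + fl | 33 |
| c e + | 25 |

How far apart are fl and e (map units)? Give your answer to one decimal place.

The two most frequent reciprocal classes, + + + and c e fl, are the parental types, so the F1 was + + + / c e fl.
The two rarest classes, + e + and c + fl, are the double crossovers. Comparing them with the parentals, only the e allele has switched, so e is the middle locus and the order is fl – e – c.
Crossovers in the fl–e interval produce the single-crossover classes + + fl and c e + (33 + 25 = 58) plus the double crossovers (5).
RF(fl–e) = (58 + 5) / 500 = 63/500 = 0.1260 → 12.6 map units.

12.6 map units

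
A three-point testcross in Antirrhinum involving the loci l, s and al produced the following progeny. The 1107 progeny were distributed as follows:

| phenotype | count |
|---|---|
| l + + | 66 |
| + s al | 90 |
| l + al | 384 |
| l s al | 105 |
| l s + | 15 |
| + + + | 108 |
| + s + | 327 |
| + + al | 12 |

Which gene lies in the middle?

l

The two most frequent reciprocal classes, l + al and + s +, are the parental types, so the F1 was l + al / + s +.
The two rarest classes, + + al and l s +, are the double crossovers. Comparing them with the parentals, only the l allele has switched, so l is the middle locus and the order is s – l – al.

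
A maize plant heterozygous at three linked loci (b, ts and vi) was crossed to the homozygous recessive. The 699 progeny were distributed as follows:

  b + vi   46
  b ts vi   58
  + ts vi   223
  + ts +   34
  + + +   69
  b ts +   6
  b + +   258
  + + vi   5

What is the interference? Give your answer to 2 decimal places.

0.39

The two most frequent reciprocal classes, + ts vi and b + +, are the parental types, so the F1 was + ts vi / b + +.
The two rarest classes, + + vi and b ts +, are the double crossovers. Comparing them with the parentals, only the ts allele has switched, so ts is the middle locus and the order is vi – ts – b.
vi–ts: (80 + 11)/699 = 0.1302; ts–b: (127 + 11)/699 = 0.1974.
Expected DCO frequency = 0.1302 × 0.1974 ≈ 0.02570; observed = 11/699 ≈ 0.01574.
Coefficient of coincidence = 0.01574/0.02570 ≈ 0.61; interference = 1 − 0.61 = 0.39.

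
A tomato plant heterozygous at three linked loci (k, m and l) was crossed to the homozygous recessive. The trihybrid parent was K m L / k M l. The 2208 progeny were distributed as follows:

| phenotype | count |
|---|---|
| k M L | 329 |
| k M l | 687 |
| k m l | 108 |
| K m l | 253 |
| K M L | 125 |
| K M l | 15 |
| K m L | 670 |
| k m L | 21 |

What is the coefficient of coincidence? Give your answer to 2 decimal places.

The two rarest classes, k m L and K M l, are the double crossovers. Comparing them with the parentals, only the k allele has switched, so k is the middle locus and the order is m – k – l.
m–k: (233 + 36)/2208 = 0.1218; k–l: (582 + 36)/2208 = 0.2799.
Expected DCO frequency = 0.1218 × 0.2799 ≈ 0.03409; observed = 36/2208 ≈ 0.01630.
Coefficient of coincidence = 0.01630/0.03409 ≈ 0.48.

0.48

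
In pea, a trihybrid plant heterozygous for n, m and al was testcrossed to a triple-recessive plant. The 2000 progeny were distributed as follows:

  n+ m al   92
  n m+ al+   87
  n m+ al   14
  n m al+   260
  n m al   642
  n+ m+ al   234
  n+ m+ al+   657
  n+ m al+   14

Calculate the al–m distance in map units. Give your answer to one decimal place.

The two most frequent reciprocal classes, n m al and n+ m+ al+, are the parental types, so the F1 was n m al / n+ m+ al+.
The two rarest classes, n m+ al and n+ m al+, are the double crossovers. Comparing them with the parentals, only the m allele has switched, so m is the middle locus and the order is n – m – al.
Crossovers in the m–al interval produce the single-crossover classes n m al+ and n+ m+ al (260 + 234 = 494) plus the double crossovers (28).
RF(m–al) = (494 + 28) / 2000 = 522/2000 = 0.2610 → 26.1 map units.

26.1 map units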